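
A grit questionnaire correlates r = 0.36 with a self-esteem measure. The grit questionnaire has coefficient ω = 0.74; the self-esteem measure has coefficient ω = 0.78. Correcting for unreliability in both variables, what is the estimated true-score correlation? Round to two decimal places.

0.47

r_true = r_obs / √(r_xx · r_yy) = 0.36 / √(0.74 × 0.78) = 0.36 / √0.5772 = 0.36 / 0.7597 ≈ 0.47.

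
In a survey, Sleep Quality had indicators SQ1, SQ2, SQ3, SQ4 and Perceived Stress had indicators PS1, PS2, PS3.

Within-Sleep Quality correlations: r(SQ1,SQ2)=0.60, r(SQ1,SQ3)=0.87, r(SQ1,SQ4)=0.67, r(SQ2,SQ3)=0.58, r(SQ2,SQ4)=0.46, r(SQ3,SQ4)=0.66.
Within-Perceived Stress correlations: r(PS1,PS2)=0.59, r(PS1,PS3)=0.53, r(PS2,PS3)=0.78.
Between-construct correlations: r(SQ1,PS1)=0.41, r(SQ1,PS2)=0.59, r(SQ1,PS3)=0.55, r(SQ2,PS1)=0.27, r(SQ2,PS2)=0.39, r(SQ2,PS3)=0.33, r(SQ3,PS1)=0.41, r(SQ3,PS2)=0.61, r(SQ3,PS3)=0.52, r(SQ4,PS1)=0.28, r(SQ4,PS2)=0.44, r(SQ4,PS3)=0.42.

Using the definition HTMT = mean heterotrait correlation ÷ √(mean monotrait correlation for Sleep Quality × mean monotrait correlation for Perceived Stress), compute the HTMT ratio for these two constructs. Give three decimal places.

0.683

Mean between = 5.22/12 = 0.4350.
Mean within-SQ = 3.84/6 = 0.6400; mean within-PS = 1.90/3 = 0.6333.
Geometric mean = √(0.6400 × 0.6333) = 0.6366.
HTMT = 0.4350 / 0.6366 = 0.683.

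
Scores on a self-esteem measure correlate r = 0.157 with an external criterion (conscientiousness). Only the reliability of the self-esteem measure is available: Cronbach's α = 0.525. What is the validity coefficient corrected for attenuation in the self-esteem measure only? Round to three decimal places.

Single correction: r_c = r_obs / √r_xx = 0.157 / √0.525 = 0.157 / 0.7246 ≈ 0.217.

0.217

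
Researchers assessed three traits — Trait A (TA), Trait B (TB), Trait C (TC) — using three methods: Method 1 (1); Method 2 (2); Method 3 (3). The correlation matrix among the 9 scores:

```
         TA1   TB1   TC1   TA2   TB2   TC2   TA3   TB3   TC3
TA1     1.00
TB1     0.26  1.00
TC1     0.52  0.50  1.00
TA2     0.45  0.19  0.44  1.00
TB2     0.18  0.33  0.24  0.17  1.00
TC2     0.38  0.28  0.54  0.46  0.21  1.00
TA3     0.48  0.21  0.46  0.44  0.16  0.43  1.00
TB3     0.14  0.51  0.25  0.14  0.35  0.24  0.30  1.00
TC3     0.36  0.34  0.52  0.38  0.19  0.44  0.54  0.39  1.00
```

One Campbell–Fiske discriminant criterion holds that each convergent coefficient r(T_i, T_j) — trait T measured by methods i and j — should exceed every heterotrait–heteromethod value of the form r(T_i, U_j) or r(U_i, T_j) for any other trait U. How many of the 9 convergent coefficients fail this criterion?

0

Each convergent coefficient versus the relevant comparison correlations:
TA (methods 1·2): 0.45 vs {0.18, 0.19, 0.38, 0.44} → pass.
TA (methods 1·3): 0.48 vs {0.14, 0.21, 0.36, 0.46} → pass.
TA (methods 2·3): 0.44 vs {0.14, 0.16, 0.38, 0.43} → pass.
TB (methods 1·2): 0.33 vs {0.19, 0.18, 0.28, 0.24} → pass.
TB (methods 1·3): 0.51 vs {0.21, 0.14, 0.34, 0.25} → pass.
TB (methods 2·3): 0.35 vs {0.16, 0.14, 0.19, 0.24} → pass.
TC (methods 1·2): 0.54 vs {0.44, 0.38, 0.24, 0.28} → pass.
TC (methods 1·3): 0.52 vs {0.46, 0.36, 0.25, 0.34} → pass.
TC (methods 2·3): 0.44 vs {0.43, 0.38, 0.24, 0.19} → pass.
0 of 9 fail.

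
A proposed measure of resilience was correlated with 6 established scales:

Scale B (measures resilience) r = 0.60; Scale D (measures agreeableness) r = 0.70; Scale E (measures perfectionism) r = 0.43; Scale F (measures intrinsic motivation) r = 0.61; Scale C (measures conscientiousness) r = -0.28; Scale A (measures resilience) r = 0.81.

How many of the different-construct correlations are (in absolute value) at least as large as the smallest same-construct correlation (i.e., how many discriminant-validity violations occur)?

Convergent (same construct = resilience): Scale B, Scale A.
Smallest convergent = 0.60. Discriminant |r|: 0.70, 0.43, 0.61, 0.28; count ≥ 0.60 → 2.

2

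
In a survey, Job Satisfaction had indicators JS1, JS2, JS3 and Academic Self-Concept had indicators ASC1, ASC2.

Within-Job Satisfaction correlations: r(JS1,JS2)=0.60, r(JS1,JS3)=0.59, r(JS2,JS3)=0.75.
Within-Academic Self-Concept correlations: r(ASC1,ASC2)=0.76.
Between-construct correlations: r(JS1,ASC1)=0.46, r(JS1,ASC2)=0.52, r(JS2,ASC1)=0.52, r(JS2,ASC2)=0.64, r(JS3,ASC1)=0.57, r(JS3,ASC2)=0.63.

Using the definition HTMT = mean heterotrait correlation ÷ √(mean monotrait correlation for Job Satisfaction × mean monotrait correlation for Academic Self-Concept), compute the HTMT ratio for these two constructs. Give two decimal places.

Mean between = 3.34/6 = 0.5567.
Mean within-JS = 1.94/3 = 0.6467; mean within-ASC = 0.76/1 = 0.7600.
Geometric mean = √(0.6467 × 0.7600) = 0.7011.
HTMT = 0.5567 / 0.7011 = 0.79.

0.79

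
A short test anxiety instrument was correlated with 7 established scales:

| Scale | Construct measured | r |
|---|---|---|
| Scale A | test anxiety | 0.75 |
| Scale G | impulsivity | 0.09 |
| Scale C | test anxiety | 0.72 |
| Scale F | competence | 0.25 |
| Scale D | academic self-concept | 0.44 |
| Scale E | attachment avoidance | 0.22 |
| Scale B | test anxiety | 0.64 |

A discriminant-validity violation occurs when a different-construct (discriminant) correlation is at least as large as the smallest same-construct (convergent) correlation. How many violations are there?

Convergent (same construct = test anxiety): Scale A, Scale C, Scale B.
Smallest convergent = 0.64. Discriminant values: 0.09, 0.25, 0.44, 0.22; count ≥ 0.64 → 0.

0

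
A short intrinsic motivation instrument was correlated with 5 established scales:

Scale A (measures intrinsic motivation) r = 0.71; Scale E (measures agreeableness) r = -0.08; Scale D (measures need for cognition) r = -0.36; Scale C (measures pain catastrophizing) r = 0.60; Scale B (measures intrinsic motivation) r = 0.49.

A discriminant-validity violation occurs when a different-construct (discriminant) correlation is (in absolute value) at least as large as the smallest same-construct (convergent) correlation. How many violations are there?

1

Convergent (same construct = intrinsic motivation): Scale A, Scale B.
Smallest convergent = 0.49. Discriminant |r|: 0.08, 0.36, 0.60; count ≥ 0.49 → 1.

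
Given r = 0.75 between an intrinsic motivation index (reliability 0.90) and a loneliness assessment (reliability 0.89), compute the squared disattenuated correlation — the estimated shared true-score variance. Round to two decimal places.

0.70

Disattenuated r = 0.75 / √(0.90 × 0.89) = 0.75 / 0.8950 = 0.8380.
Shared true-score variance = 0.8380² = 0.7022 ≈ 0.70.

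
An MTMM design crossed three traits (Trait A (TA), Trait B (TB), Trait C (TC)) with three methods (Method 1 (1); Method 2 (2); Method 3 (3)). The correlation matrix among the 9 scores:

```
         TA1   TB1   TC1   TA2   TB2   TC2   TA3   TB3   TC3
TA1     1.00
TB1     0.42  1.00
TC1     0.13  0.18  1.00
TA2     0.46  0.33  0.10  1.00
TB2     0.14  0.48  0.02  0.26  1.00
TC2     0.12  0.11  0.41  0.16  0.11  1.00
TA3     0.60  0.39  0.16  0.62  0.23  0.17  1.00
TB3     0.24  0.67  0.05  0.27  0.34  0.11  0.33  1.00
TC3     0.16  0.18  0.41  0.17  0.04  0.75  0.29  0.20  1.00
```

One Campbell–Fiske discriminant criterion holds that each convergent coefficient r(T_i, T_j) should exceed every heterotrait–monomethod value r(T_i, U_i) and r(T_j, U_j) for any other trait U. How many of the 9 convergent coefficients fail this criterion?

0

Convergent coefficients and their comparison sets:
TA (methods 1·2): 0.46 vs {0.42, 0.26, 0.13, 0.16} → pass.
TA (methods 1·3): 0.60 vs {0.42, 0.33, 0.13, 0.29} → pass.
TA (methods 2·3): 0.62 vs {0.26, 0.33, 0.16, 0.29} → pass.
TB (methods 1·2): 0.48 vs {0.42, 0.26, 0.18, 0.11} → pass.
TB (methods 1·3): 0.67 vs {0.42, 0.33, 0.18, 0.20} → pass.
TB (methods 2·3): 0.34 vs {0.26, 0.33, 0.11, 0.20} → pass.
TC (methods 1·2): 0.41 vs {0.13, 0.16, 0.18, 0.11} → pass.
TC (methods 1·3): 0.41 vs {0.13, 0.29, 0.18, 0.20} → pass.
TC (methods 2·3): 0.75 vs {0.16, 0.29, 0.11, 0.20} → pass.
0 of 9 fail.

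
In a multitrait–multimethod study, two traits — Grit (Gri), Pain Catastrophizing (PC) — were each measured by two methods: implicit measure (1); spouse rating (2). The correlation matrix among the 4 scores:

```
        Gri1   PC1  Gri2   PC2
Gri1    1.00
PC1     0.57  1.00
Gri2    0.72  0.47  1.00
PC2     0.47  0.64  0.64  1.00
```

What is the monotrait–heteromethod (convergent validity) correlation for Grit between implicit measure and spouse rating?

Same trait (Gri), different methods: r(Gri1, Gri2) = 0.72.

0.72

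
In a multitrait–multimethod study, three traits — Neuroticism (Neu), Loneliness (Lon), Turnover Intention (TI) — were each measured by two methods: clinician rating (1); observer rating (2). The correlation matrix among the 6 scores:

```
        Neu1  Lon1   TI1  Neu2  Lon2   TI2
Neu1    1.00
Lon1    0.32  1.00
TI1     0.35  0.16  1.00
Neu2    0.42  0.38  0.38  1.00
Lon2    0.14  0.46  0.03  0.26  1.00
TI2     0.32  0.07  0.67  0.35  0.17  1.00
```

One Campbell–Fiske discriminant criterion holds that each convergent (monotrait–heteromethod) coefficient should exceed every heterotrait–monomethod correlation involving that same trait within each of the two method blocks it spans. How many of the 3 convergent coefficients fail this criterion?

0

Each convergent coefficient versus the relevant comparison correlations:
Neu (methods 1·2): 0.42 vs {0.32, 0.26, 0.35, 0.35} → pass.
Lon (methods 1·2): 0.46 vs {0.32, 0.26, 0.16, 0.17} → pass.
TI (methods 1·2): 0.67 vs {0.35, 0.35, 0.16, 0.17} → pass.
0 of 3 fail.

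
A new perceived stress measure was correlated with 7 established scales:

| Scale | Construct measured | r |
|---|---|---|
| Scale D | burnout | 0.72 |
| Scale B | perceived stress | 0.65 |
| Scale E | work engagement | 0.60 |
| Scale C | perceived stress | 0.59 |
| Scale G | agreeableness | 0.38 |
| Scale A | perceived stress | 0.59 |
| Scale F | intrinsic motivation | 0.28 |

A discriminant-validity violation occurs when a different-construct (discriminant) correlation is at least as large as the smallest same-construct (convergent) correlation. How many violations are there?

Convergent (same construct = perceived stress): Scale B, Scale C, Scale A.
Smallest convergent = 0.59. Discriminant values: 0.72, 0.60, 0.38, 0.28; count ≥ 0.59 → 2.

2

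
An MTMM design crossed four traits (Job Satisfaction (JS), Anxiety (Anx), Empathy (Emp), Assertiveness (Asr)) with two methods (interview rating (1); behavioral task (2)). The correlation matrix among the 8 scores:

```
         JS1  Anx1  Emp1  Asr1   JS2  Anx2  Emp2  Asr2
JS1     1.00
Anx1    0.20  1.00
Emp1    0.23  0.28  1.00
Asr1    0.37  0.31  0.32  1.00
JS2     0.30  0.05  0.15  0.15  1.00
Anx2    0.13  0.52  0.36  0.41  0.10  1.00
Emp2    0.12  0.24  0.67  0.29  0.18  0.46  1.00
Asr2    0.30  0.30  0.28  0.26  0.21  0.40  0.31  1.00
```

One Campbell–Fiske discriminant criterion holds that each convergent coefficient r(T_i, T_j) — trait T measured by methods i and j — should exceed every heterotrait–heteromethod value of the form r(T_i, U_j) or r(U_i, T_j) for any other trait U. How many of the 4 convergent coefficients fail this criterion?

2

Each convergent coefficient versus the relevant comparison correlations:
JS (methods 1·2): 0.30 vs {0.13, 0.05, 0.12, 0.15, 0.30, 0.15} → fail.
Anx (methods 1·2): 0.52 vs {0.05, 0.13, 0.24, 0.36, 0.30, 0.41} → pass.
Emp (methods 1·2): 0.67 vs {0.15, 0.12, 0.36, 0.24, 0.28, 0.29} → pass.
Asr (methods 1·2): 0.26 vs {0.15, 0.30, 0.41, 0.30, 0.29, 0.28} → fail.
2 of 4 fail.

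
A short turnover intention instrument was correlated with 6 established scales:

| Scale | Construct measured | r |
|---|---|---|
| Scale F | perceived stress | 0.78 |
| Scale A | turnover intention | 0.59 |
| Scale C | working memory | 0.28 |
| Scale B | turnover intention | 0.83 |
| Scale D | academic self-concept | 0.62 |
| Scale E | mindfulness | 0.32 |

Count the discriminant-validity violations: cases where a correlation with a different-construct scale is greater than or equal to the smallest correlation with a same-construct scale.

Convergent (same construct = turnover intention): Scale A, Scale B.
Smallest convergent = 0.59. Discriminant values: 0.78, 0.28, 0.62, 0.32; count ≥ 0.59 → 2.

2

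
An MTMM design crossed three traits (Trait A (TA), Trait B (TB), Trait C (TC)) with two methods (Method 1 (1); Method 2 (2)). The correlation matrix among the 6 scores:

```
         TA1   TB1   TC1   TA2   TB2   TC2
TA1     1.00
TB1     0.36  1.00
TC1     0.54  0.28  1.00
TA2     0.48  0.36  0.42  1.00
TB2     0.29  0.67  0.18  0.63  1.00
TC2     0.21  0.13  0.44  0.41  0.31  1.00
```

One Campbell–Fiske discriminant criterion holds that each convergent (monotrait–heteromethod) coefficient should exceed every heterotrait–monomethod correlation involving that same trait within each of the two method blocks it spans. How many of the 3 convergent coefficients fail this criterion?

2

Checking each validity diagonal entry against its comparison values:
TA (methods 1·2): 0.48 vs {0.36, 0.63, 0.54, 0.41} → fail.
TB (methods 1·2): 0.67 vs {0.36, 0.63, 0.28, 0.31} → pass.
TC (methods 1·2): 0.44 vs {0.54, 0.41, 0.28, 0.31} → fail.
2 of 3 fail.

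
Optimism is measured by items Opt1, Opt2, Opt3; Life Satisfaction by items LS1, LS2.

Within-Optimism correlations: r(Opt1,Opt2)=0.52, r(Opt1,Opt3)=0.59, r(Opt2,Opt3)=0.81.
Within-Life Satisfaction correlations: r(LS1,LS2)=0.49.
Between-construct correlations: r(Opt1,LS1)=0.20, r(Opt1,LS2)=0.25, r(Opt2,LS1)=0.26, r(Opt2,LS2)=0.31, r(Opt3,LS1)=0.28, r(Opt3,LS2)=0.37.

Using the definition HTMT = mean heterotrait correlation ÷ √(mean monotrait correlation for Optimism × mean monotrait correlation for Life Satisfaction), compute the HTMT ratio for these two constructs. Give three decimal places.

Between-construct mean = 1.67/6 = 0.2783.
Mean within-Opt = 1.92/3 = 0.6400; mean within-LS = 0.49/1 = 0.4900.
Geometric mean = √(0.6400 × 0.4900) = 0.5600.
HTMT = 0.2783 / 0.5600 = 0.497.

0.497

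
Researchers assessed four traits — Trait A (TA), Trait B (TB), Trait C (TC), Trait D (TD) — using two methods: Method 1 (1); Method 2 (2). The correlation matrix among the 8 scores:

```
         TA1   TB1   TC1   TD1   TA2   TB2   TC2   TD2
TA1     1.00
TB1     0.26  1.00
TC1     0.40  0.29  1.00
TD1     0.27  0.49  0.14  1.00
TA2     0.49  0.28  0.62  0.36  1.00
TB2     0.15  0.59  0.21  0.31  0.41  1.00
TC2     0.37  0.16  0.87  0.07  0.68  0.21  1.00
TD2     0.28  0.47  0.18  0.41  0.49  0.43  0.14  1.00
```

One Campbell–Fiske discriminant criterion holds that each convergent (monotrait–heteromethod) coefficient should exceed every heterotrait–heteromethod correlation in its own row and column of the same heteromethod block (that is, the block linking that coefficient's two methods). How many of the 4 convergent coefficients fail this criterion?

2

Each convergent coefficient versus the relevant comparison correlations:
TA (methods 1·2): 0.49 vs {0.15, 0.28, 0.37, 0.62, 0.28, 0.36} → fail.
TB (methods 1·2): 0.59 vs {0.28, 0.15, 0.16, 0.21, 0.47, 0.31} → pass.
TC (methods 1·2): 0.87 vs {0.62, 0.37, 0.21, 0.16, 0.18, 0.07} → pass.
TD (methods 1·2): 0.41 vs {0.36, 0.28, 0.31, 0.47, 0.07, 0.18} → fail.
2 of 4 fail.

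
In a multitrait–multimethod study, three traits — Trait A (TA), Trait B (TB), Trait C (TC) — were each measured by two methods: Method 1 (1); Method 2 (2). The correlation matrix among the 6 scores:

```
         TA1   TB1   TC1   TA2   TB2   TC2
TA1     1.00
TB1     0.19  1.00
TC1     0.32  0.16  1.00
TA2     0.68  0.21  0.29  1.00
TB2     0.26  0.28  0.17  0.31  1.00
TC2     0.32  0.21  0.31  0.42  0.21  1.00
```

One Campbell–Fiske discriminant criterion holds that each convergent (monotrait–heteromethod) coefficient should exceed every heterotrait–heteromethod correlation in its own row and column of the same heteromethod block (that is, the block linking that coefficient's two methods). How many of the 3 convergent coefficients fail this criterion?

Convergent coefficients and their comparison sets:
TA (methods 1·2): 0.68 vs {0.26, 0.21, 0.32, 0.29} → pass.
TB (methods 1·2): 0.28 vs {0.21, 0.26, 0.21, 0.17} → pass.
TC (methods 1·2): 0.31 vs {0.29, 0.32, 0.17, 0.21} → fail.
1 of 3 fail.

1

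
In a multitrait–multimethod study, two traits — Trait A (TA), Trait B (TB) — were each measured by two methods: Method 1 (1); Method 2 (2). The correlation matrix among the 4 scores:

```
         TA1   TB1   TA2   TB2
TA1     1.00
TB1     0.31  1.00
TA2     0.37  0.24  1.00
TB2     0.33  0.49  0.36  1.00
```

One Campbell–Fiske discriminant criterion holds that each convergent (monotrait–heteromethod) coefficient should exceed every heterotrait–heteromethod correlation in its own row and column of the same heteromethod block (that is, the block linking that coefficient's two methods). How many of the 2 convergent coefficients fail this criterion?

0

Convergent coefficients and their comparison sets:
TA (methods 1·2): 0.37 vs {0.33, 0.24} → pass.
TB (methods 1·2): 0.49 vs {0.24, 0.33} → pass.
0 of 2 fail.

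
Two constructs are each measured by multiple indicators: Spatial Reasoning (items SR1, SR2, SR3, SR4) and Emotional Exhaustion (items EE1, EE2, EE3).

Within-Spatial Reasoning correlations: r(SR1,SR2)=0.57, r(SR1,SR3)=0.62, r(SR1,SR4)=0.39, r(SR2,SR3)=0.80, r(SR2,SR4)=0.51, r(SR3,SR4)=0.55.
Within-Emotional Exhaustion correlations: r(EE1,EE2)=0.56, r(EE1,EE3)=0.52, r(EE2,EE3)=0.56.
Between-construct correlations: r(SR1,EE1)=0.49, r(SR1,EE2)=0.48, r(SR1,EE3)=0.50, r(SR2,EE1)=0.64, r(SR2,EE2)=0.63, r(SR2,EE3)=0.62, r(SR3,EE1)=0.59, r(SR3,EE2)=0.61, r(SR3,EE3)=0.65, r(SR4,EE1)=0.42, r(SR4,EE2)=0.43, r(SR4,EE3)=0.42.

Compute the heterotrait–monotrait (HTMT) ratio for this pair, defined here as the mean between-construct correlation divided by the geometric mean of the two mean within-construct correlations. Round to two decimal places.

Between-construct mean = 6.48/12 = 0.5400.
Mean within-SR = 3.44/6 = 0.5733; mean within-EE = 1.64/3 = 0.5467.
Geometric mean = √(0.5733 × 0.5467) = 0.5598.
HTMT = 0.5400 / 0.5598 = 0.96.

0.96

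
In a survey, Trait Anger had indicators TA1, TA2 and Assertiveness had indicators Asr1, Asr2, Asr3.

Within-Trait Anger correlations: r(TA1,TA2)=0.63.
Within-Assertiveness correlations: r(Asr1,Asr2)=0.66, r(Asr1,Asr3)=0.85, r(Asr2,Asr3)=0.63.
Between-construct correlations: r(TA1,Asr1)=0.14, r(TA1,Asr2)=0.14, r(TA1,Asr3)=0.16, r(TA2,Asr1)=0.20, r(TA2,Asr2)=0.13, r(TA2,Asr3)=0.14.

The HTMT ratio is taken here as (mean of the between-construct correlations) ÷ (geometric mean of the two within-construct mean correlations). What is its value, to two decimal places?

0.23

Mean between = 0.91/6 = 0.1517.
Mean within-TA = 0.63/1 = 0.6300; mean within-Asr = 2.14/3 = 0.7133.
Geometric mean = √(0.6300 × 0.7133) = 0.6704.
HTMT = 0.1517 / 0.6704 = 0.23.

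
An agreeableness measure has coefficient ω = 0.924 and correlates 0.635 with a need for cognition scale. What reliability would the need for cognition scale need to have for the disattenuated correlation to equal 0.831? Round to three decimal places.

r_true = r_obs / √(r_xx · r_yy) ⇒ 0.831 = 0.635 / √(0.924 · r_yy).
√(0.924 · r_yy) = 0.635 / 0.831 = 0.7641; 0.924 · r_yy = 0.5838; r_yy = 0.5838 / 0.924 ≈ 0.632.

0.632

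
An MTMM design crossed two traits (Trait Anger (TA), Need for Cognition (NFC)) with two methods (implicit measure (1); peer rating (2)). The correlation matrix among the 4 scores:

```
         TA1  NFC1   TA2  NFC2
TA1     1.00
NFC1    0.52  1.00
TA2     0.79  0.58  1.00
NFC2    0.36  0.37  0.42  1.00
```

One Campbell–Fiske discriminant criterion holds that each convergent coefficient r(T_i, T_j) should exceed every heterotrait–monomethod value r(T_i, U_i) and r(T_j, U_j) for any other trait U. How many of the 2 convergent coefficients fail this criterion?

Each convergent coefficient versus the relevant comparison correlations:
TA (methods 1·2): 0.79 vs {0.52, 0.42} → pass.
NFC (methods 1·2): 0.37 vs {0.52, 0.42} → fail.
1 of 2 fail.

1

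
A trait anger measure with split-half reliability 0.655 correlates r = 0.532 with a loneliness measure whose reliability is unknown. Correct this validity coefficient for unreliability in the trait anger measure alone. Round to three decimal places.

Single correction: r_c = r_obs / √r_xx = 0.532 / √0.655 = 0.532 / 0.8093 ≈ 0.657.

0.657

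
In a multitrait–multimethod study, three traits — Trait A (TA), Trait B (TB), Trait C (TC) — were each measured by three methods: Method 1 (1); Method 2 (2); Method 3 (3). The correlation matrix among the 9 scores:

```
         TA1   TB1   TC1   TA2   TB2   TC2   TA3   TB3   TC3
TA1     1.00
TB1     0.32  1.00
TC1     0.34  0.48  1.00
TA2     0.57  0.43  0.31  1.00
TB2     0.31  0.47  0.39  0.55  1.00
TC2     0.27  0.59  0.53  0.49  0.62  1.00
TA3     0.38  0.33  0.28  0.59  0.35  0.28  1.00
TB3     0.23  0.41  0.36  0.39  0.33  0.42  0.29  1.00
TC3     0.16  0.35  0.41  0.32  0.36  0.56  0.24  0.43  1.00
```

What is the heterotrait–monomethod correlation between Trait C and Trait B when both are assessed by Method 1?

0.48

Different traits, same method: r(TC1, TB1) = 0.48.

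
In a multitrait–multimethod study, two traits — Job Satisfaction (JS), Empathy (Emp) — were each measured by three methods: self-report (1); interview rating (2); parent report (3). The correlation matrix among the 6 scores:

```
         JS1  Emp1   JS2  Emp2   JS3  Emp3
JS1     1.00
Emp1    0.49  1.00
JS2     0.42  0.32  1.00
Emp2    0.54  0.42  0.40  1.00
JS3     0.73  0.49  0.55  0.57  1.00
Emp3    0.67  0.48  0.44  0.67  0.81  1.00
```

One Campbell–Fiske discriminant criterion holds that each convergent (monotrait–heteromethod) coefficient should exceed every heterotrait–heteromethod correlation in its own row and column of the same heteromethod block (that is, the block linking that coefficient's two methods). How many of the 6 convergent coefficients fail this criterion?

Each convergent coefficient versus the relevant comparison correlations:
JS (methods 1·2): 0.42 vs {0.54, 0.32} → fail.
JS (methods 1·3): 0.73 vs {0.67, 0.49} → pass.
JS (methods 2·3): 0.55 vs {0.44, 0.57} → fail.
Emp (methods 1·2): 0.42 vs {0.32, 0.54} → fail.
Emp (methods 1·3): 0.48 vs {0.49, 0.67} → fail.
Emp (methods 2·3): 0.67 vs {0.57, 0.44} → pass.
4 of 6 fail.

4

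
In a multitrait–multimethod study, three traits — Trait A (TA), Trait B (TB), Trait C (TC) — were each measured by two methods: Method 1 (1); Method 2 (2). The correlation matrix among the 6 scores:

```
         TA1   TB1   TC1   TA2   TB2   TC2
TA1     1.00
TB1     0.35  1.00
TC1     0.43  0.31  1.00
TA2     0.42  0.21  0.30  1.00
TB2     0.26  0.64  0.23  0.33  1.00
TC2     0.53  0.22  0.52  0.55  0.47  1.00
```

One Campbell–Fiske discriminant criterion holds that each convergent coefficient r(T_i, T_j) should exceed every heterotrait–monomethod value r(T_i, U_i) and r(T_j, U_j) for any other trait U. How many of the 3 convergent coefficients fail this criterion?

Each convergent coefficient versus the relevant comparison correlations:
TA (methods 1·2): 0.42 vs {0.35, 0.33, 0.43, 0.55} → fail.
TB (methods 1·2): 0.64 vs {0.35, 0.33, 0.31, 0.47} → pass.
TC (methods 1·2): 0.52 vs {0.43, 0.55, 0.31, 0.47} → fail.
2 of 3 fail.

2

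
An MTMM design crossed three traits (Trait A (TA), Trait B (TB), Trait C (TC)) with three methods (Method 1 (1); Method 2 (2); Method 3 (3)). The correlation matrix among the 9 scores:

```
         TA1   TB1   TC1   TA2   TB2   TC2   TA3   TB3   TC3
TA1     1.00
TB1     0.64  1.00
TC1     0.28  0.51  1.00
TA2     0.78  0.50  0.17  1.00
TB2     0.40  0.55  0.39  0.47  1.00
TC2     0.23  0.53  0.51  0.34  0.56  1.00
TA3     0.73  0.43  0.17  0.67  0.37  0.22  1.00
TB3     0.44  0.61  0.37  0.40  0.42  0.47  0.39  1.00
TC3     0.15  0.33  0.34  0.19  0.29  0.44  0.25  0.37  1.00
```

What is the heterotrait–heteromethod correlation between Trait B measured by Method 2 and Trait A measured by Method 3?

Different traits and methods: r(TB2, TA3) = 0.37.

0.37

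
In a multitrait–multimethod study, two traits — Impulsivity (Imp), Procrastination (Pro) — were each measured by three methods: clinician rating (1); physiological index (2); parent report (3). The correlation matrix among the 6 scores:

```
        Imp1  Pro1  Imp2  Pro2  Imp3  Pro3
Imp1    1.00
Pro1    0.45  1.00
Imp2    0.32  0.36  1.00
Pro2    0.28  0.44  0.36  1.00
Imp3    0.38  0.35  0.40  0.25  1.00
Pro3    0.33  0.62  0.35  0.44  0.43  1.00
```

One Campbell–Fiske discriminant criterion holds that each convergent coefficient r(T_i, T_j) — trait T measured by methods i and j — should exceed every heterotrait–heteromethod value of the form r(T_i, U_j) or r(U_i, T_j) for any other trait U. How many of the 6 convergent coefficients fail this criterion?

Each convergent coefficient versus the relevant comparison correlations:
Imp (methods 1·2): 0.32 vs {0.28, 0.36} → fail.
Imp (methods 1·3): 0.38 vs {0.33, 0.35} → pass.
Imp (methods 2·3): 0.40 vs {0.35, 0.25} → pass.
Pro (methods 1·2): 0.44 vs {0.36, 0.28} → pass.
Pro (methods 1·3): 0.62 vs {0.35, 0.33} → pass.
Pro (methods 2·3): 0.44 vs {0.25, 0.35} → pass.
1 of 6 fail.

1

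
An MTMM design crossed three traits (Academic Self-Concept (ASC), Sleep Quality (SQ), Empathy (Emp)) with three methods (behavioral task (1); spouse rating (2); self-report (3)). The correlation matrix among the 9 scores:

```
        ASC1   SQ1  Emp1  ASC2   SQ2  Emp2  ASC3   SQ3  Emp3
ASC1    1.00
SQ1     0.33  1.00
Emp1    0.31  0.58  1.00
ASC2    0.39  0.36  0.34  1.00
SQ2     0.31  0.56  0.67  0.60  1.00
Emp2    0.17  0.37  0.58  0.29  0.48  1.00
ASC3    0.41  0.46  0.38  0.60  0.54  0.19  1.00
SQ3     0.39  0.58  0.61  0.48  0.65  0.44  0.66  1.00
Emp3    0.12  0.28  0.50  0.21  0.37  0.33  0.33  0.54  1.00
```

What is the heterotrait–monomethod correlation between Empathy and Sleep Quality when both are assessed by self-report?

Different traits, same method: r(Emp3, SQ3) = 0.54.

0.54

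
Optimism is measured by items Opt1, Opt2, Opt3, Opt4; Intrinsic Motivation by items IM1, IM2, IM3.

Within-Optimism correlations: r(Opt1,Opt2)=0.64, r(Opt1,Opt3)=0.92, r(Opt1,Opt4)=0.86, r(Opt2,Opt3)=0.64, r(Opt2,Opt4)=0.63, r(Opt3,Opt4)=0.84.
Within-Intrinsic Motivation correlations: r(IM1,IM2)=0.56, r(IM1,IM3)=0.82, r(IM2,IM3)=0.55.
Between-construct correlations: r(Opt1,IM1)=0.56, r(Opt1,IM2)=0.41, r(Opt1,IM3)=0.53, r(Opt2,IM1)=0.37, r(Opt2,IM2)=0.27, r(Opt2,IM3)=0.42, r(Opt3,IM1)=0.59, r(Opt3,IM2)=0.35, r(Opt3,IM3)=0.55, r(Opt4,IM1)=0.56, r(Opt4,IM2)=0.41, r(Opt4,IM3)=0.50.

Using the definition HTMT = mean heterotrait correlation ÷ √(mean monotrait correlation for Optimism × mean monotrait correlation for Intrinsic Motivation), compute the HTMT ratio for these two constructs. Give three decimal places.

Mean heterotrait r = 5.52/12 = 0.4600.
Mean within-Opt = 4.53/6 = 0.7550; mean within-IM = 1.93/3 = 0.6433.
Geometric mean = √(0.7550 × 0.6433) = 0.6969.
HTMT = 0.4600 / 0.6969 = 0.660.

0.660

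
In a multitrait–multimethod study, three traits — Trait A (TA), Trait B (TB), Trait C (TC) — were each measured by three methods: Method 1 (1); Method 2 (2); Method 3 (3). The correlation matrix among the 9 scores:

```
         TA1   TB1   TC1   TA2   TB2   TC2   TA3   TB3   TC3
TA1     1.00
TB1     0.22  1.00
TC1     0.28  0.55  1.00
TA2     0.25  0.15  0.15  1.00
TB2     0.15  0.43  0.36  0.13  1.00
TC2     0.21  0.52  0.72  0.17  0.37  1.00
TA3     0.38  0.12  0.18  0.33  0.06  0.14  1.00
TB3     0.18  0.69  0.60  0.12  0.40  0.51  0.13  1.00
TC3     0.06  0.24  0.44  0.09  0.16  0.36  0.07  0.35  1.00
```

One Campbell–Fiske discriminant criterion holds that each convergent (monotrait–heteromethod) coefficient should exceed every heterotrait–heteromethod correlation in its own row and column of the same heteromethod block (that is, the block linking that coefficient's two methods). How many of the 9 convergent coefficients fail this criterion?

4

Each convergent coefficient versus the relevant comparison correlations:
TA (methods 1·2): 0.25 vs {0.15, 0.15, 0.21, 0.15} → pass.
TA (methods 1·3): 0.38 vs {0.18, 0.12, 0.06, 0.18} → pass.
TA (methods 2·3): 0.33 vs {0.12, 0.06, 0.09, 0.14} → pass.
TB (methods 1·2): 0.43 vs {0.15, 0.15, 0.52, 0.36} → fail.
TB (methods 1·3): 0.69 vs {0.12, 0.18, 0.24, 0.60} → pass.
TB (methods 2·3): 0.40 vs {0.06, 0.12, 0.16, 0.51} → fail.
TC (methods 1·2): 0.72 vs {0.15, 0.21, 0.36, 0.52} → pass.
TC (methods 1·3): 0.44 vs {0.18, 0.06, 0.60, 0.24} → fail.
TC (methods 2·3): 0.36 vs {0.14, 0.09, 0.51, 0.16} → fail.
4 of 9 fail.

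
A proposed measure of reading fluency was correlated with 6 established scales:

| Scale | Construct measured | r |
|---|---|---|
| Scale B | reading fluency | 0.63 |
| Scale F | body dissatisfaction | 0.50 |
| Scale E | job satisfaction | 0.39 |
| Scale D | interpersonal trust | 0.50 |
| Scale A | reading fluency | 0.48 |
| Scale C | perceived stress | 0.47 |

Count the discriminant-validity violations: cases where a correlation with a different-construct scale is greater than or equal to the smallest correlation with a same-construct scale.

Convergent (same construct = reading fluency): Scale B, Scale A.
Smallest convergent = 0.48. Discriminant values: 0.50, 0.39, 0.50, 0.47; count ≥ 0.48 → 2.

2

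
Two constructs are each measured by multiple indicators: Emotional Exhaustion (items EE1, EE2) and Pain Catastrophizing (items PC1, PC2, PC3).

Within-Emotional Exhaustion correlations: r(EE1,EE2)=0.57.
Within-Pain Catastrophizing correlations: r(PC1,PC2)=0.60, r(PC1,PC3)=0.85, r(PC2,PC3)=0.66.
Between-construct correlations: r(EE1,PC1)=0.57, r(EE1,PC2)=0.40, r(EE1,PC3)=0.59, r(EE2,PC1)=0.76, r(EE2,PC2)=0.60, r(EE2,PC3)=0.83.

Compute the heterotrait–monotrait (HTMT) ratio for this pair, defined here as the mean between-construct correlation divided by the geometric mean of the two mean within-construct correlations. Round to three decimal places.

0.987

Mean heterotrait r = 3.75/6 = 0.6250.
Mean within-EE = 0.57/1 = 0.5700; mean within-PC = 2.11/3 = 0.7033.
Geometric mean = √(0.5700 × 0.7033) = 0.6332.
HTMT = 0.6250 / 0.6332 = 0.987.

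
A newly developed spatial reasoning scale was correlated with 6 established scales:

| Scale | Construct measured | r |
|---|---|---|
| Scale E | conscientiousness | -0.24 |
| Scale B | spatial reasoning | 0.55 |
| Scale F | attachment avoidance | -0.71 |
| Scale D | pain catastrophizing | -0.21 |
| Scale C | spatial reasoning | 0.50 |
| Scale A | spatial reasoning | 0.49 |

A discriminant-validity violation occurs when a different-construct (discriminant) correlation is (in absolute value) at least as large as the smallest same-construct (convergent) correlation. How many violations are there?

1

Convergent (same construct = spatial reasoning): Scale B, Scale C, Scale A.
Smallest convergent = 0.49. Discriminant |r|: 0.24, 0.71, 0.21; count ≥ 0.49 → 1.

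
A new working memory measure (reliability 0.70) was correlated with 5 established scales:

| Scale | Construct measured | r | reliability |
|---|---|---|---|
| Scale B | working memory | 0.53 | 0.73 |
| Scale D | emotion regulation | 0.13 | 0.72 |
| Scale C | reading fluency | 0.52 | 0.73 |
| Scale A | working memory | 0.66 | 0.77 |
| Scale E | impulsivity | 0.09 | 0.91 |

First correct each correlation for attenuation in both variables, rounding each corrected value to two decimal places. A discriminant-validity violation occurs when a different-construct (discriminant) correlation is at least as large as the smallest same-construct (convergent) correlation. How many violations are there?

0

Disattenuated r (r / √(r_scale · r_new)):
  Scale B (conv): 0.53 / √(0.73·0.70) = 0.74
  Scale D (disc): 0.13 / √(0.72·0.70) = 0.18
  Scale C (disc): 0.52 / √(0.73·0.70) = 0.73
  Scale A (conv): 0.66 / √(0.77·0.70) = 0.90
  Scale E (disc): 0.09 / √(0.91·0.70) = 0.11
Smallest convergent = 0.74. Discriminant values: 0.18, 0.73, 0.11; count ≥ 0.74 → 0.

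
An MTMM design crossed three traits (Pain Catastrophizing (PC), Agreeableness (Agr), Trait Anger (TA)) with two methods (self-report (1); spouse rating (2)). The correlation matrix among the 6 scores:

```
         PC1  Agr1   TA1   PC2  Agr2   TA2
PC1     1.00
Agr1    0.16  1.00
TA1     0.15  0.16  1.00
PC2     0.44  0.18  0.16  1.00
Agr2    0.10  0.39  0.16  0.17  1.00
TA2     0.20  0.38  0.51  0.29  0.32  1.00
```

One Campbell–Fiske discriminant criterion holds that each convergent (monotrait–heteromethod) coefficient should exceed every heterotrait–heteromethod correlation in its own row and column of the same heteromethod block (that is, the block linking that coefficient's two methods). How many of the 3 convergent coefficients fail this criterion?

0

Each convergent coefficient versus the relevant comparison correlations:
PC (methods 1·2): 0.44 vs {0.10, 0.18, 0.20, 0.16} → pass.
Agr (methods 1·2): 0.39 vs {0.18, 0.10, 0.38, 0.16} → pass.
TA (methods 1·2): 0.51 vs {0.16, 0.20, 0.16, 0.38} → pass.
0 of 3 fail.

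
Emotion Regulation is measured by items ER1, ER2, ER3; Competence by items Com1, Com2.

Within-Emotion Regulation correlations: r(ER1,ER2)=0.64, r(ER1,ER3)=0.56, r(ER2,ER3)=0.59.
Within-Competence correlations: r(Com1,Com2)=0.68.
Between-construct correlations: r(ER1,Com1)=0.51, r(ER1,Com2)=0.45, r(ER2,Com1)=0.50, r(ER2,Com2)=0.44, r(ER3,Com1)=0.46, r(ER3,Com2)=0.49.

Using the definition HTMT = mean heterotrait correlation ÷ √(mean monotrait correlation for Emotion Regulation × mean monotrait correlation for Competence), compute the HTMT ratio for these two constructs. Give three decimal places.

0.746

Mean heterotrait r = 2.85/6 = 0.4750.
Mean within-ER = 1.79/3 = 0.5967; mean within-Com = 0.68/1 = 0.6800.
Geometric mean = √(0.5967 × 0.6800) = 0.6370.
HTMT = 0.4750 / 0.6370 = 0.746.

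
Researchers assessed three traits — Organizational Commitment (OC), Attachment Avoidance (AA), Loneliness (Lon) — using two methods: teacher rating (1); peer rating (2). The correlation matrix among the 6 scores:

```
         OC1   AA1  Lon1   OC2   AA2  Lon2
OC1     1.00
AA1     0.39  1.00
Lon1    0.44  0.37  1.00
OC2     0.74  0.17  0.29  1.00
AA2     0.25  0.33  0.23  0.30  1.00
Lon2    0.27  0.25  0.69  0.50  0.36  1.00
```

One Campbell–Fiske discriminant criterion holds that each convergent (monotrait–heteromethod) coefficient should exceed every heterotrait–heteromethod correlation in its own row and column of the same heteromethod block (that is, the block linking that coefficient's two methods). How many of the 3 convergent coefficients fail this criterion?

Each convergent coefficient versus the relevant comparison correlations:
OC (methods 1·2): 0.74 vs {0.25, 0.17, 0.27, 0.29} → pass.
AA (methods 1·2): 0.33 vs {0.17, 0.25, 0.25, 0.23} → pass.
Lon (methods 1·2): 0.69 vs {0.29, 0.27, 0.23, 0.25} → pass.
0 of 3 fail.

0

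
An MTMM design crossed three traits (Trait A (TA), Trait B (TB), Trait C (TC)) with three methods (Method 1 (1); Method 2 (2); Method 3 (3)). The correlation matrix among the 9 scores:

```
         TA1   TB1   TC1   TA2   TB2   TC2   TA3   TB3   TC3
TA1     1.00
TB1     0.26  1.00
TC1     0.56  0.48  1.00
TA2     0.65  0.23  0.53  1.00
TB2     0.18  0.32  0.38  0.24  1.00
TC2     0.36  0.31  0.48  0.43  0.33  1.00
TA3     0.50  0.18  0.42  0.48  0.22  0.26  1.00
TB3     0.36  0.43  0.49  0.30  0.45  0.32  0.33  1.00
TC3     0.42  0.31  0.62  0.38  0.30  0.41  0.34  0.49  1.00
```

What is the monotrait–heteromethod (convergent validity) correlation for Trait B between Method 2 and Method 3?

0.45

Same trait (TB), different methods: r(TB2, TB3) = 0.45.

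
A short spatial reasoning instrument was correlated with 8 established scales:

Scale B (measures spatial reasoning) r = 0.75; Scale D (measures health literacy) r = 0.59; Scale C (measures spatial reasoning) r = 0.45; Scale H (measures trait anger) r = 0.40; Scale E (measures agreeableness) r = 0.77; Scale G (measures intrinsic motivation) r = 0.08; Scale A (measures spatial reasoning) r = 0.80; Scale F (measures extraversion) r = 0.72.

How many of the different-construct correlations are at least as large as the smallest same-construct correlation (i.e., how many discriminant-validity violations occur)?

Convergent (same construct = spatial reasoning): Scale B, Scale C, Scale A.
Smallest convergent = 0.45. Discriminant values: 0.59, 0.40, 0.77, 0.08, 0.72; count ≥ 0.45 → 3.

3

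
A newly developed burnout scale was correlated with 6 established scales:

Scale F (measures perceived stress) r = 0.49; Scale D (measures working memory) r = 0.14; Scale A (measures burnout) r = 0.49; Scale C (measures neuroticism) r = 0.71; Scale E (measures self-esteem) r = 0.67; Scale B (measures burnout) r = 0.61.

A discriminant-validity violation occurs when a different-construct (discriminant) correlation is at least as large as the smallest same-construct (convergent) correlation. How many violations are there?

Convergent (same construct = burnout): Scale A, Scale B.
Smallest convergent = 0.49. Discriminant values: 0.49, 0.14, 0.71, 0.67; count ≥ 0.49 → 3.

3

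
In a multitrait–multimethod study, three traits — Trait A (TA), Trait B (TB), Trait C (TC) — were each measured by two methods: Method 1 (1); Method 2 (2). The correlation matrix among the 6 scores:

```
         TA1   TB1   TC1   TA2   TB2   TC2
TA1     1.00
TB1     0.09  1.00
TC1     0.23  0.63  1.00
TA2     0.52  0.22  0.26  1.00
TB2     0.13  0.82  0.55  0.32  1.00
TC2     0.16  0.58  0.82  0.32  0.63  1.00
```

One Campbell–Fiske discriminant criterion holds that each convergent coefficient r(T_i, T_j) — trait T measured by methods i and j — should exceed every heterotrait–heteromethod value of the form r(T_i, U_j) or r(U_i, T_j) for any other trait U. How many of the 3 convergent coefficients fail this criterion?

0

Checking each validity diagonal entry against its comparison values:
TA (methods 1·2): 0.52 vs {0.13, 0.22, 0.16, 0.26} → pass.
TB (methods 1·2): 0.82 vs {0.22, 0.13, 0.58, 0.55} → pass.
TC (methods 1·2): 0.82 vs {0.26, 0.16, 0.55, 0.58} → pass.
0 of 3 fail.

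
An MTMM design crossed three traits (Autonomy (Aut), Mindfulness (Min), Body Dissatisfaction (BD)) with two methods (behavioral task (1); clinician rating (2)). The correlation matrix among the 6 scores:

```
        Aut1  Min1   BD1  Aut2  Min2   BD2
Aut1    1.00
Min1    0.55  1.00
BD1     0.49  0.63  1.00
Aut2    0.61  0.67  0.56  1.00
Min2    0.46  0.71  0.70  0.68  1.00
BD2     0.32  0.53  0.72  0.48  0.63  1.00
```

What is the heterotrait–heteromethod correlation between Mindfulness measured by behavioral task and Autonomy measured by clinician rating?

0.67

Different traits and methods: r(Min1, Aut2) = 0.67.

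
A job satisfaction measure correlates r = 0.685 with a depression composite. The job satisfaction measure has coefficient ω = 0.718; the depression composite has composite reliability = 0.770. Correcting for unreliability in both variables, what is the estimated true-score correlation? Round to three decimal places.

0.921

r_true = r_obs / √(r_xx · r_yy) = 0.685 / √(0.718 × 0.770) = 0.685 / √0.552860 = 0.685 / 0.7435 ≈ 0.921.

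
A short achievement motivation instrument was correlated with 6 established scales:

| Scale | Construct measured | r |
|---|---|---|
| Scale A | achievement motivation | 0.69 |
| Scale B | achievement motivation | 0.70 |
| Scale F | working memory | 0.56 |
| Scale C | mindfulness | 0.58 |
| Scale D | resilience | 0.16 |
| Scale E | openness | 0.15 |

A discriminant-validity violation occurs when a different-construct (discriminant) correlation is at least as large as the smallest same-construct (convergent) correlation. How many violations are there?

Convergent (same construct = achievement motivation): Scale A, Scale B.
Smallest convergent = 0.69. Discriminant values: 0.56, 0.58, 0.16, 0.15; count ≥ 0.69 → 0.

0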